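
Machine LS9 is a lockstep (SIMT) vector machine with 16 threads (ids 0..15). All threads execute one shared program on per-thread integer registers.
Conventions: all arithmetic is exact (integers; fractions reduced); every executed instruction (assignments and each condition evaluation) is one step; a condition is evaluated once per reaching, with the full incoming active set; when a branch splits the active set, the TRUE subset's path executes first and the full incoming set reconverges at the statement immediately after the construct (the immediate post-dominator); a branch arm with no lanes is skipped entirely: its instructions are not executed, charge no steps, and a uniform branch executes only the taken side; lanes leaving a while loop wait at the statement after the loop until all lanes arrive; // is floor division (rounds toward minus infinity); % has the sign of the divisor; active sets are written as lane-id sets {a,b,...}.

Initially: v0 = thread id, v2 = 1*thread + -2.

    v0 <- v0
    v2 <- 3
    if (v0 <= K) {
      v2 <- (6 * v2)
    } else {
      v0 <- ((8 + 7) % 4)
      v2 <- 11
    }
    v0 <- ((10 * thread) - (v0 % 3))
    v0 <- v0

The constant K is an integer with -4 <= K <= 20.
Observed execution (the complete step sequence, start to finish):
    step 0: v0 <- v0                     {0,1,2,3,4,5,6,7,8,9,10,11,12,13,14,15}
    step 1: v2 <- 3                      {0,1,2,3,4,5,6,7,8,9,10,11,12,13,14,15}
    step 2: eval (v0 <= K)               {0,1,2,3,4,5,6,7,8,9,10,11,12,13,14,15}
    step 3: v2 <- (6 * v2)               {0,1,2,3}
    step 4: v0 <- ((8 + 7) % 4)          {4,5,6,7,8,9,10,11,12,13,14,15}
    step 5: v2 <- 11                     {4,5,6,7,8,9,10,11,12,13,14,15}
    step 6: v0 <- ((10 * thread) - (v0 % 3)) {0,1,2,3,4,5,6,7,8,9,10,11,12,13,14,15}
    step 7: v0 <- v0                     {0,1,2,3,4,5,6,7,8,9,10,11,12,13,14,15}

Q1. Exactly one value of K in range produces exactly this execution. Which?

Answer: K = 3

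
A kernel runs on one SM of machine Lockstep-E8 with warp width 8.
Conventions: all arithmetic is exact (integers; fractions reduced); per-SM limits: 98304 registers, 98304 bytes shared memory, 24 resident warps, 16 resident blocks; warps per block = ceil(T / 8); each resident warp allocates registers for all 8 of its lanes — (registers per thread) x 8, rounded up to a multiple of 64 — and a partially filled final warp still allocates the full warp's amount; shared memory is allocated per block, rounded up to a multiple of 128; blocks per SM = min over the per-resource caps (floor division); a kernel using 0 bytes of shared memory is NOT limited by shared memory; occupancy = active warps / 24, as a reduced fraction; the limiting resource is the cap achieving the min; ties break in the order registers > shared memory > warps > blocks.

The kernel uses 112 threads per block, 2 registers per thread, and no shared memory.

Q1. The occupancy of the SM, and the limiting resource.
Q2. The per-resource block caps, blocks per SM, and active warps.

Answer: occupancy 7/12, limited by warps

registers: 109 blocks
shared memory: no limit (kernel uses none)
warps: 1 block
blocks: 16 blocks

Answer: 1 block, 14 active warps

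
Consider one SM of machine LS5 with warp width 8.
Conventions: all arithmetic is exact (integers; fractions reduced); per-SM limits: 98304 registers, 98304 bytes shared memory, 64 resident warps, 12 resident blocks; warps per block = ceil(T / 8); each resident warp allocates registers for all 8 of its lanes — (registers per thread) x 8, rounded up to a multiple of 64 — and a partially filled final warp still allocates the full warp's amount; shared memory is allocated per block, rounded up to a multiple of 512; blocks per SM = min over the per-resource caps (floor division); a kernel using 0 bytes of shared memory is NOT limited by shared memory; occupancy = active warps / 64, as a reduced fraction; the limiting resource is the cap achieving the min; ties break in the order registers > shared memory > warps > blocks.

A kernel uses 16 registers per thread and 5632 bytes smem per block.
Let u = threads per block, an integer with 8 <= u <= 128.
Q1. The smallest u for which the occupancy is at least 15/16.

Answer: u = 33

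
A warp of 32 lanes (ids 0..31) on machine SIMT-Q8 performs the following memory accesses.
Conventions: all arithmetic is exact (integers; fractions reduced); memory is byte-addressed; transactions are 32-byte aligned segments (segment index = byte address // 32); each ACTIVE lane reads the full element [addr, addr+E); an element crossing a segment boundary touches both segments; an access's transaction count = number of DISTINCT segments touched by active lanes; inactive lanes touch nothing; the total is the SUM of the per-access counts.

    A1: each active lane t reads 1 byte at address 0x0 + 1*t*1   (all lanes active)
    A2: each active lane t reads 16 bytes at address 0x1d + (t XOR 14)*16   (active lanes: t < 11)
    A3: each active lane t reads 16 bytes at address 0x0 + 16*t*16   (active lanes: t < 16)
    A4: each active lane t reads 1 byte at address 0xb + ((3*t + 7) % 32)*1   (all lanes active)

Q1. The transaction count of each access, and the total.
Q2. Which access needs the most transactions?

A1: 1 transaction
A2: 7 transactions
A3: 16 transactions
A4: 2 transactions

Answer: 1,7,16,2; total 26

Answer: A3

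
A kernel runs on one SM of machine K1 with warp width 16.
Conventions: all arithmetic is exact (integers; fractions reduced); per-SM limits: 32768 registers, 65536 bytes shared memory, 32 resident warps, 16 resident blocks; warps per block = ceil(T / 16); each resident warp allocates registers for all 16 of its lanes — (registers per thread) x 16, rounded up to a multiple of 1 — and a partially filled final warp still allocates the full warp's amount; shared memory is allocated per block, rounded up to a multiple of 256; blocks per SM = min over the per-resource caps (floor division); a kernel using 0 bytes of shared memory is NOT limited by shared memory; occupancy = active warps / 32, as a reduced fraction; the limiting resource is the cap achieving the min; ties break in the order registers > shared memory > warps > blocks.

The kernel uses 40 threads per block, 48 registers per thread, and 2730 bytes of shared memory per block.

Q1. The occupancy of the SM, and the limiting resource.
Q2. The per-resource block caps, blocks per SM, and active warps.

Answer: occupancy 15/16, limited by warps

registers: 14 blocks
shared memory: 23 blocks
warps: 10 blocks
blocks: 16 blocks

Answer: 10 blocks, 30 active warps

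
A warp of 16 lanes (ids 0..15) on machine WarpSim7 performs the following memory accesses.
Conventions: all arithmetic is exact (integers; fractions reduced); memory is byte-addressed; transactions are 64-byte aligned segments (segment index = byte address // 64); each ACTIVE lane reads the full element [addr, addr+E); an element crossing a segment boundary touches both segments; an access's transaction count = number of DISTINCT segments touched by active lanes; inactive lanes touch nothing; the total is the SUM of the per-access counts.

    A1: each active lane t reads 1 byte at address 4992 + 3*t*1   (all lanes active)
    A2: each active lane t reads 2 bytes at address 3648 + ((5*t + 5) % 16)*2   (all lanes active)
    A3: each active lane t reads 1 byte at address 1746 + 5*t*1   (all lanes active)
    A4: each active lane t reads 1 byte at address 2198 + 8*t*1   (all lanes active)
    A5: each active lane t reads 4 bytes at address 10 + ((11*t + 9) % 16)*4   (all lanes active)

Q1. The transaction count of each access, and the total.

A1: 1 transaction
A2: 1 transaction
A3: 2 transactions
A4: 3 transactions
A5: 2 transactions

Answer: 1,1,2,3,2; total 9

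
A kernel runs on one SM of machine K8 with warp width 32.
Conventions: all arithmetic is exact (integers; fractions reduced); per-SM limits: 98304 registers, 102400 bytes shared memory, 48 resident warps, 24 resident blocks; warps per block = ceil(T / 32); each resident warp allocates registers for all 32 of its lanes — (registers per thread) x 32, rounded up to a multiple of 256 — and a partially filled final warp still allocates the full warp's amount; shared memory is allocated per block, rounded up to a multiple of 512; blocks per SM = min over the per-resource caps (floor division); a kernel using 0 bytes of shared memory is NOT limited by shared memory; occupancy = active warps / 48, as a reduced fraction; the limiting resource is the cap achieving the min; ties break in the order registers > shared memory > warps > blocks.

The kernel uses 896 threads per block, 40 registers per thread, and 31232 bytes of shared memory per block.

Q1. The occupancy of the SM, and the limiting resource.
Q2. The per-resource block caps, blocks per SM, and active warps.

Answer: occupancy 7/12, limited by warps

registers: 2 blocks
shared memory: 3 blocks
warps: 1 block
blocks: 24 blocks

Answer: 1 block, 28 active warps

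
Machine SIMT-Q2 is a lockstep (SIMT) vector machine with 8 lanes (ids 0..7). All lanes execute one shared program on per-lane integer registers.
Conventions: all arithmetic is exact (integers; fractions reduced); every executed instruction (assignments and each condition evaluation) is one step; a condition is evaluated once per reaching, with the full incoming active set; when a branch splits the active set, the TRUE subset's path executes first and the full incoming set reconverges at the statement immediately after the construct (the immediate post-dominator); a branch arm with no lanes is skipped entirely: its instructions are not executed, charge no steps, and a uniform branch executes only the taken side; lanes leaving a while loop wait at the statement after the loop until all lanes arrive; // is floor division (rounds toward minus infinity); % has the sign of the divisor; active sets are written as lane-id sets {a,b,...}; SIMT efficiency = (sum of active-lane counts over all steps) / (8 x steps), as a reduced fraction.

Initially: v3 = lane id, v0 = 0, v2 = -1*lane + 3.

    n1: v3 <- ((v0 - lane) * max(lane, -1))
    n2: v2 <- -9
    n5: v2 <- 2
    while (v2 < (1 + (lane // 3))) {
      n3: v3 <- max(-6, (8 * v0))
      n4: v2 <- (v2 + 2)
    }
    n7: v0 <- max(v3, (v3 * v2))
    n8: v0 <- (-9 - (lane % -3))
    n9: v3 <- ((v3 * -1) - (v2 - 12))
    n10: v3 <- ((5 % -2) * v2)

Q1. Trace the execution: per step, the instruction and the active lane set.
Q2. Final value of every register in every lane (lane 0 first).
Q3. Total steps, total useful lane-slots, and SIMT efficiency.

step 0: v3 <- ((v0 - lane) * max(lane, -1)) {0,1,2,3,4,5,6,7}
step 1: v2 <- -9                     {0,1,2,3,4,5,6,7}
step 2: v2 <- 2                      {0,1,2,3,4,5,6,7}
step 3: eval (v2 < (1 + (lane // 3))) {0,1,2,3,4,5,6,7}
step 4: v3 <- max(-6, (8 * v0))      {6,7}
step 5: v2 <- (v2 + 2)               {6,7}
step 6: eval (v2 < (1 + (lane // 3))) {6,7}
step 7: v0 <- max(v3, (v3 * v2))     {0,1,2,3,4,5,6,7}
step 8: v0 <- (-9 - (lane % -3))     {0,1,2,3,4,5,6,7}
step 9: v3 <- ((v3 * -1) - (v2 - 12)) {0,1,2,3,4,5,6,7}
step 10: v3 <- ((5 % -2) * v2)        {0,1,2,3,4,5,6,7}

Answer: 11 steps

v3: -2,-2,-2,-2,-2,-2,-4,-4
v0: -9,-7,-8,-9,-7,-8,-9,-7
v2: 2,2,2,2,2,2,4,4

steps = 11; useful = 70; efficiency = 70/88 = 35/44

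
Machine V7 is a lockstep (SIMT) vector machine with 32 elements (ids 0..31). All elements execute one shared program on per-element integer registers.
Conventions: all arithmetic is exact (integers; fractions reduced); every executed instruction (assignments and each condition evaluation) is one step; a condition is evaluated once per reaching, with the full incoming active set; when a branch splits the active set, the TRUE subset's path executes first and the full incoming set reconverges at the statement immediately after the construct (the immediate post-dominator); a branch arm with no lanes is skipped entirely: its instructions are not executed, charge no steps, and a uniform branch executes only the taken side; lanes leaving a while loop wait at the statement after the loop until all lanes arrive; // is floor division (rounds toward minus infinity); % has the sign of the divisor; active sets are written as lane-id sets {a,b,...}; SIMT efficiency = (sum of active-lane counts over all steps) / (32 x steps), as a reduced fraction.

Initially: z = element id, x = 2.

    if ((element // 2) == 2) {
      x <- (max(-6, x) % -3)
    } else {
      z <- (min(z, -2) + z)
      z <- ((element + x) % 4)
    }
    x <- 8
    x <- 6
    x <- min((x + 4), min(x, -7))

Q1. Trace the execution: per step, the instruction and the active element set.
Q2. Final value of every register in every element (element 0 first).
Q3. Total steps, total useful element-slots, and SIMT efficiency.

step 0: eval ((element // 2) == 2)   {0,1,2,3,4,5,6,7,8,9,10,11,12,13,14,15,16,17,18,19,20,21,22,23,24,25,26,27,28,29,30,31}
step 1: x <- (max(-6, x) % -3)       {4,5}
step 2: z <- (min(z, -2) + z)        {0,1,2,3,6,7,8,9,10,11,12,13,14,15,16,17,18,19,20,21,22,23,24,25,26,27,28,29,30,31}
step 3: z <- ((element + x) % 4)     {0,1,2,3,6,7,8,9,10,11,12,13,14,15,16,17,18,19,20,21,22,23,24,25,26,27,28,29,30,31}
step 4: x <- 8                       {0,1,2,3,4,5,6,7,8,9,10,11,12,13,14,15,16,17,18,19,20,21,22,23,24,25,26,27,28,29,30,31}
step 5: x <- 6                       {0,1,2,3,4,5,6,7,8,9,10,11,12,13,14,15,16,17,18,19,20,21,22,23,24,25,26,27,28,29,30,31}
step 6: x <- min((x + 4), min(x, -7)) {0,1,2,3,4,5,6,7,8,9,10,11,12,13,14,15,16,17,18,19,20,21,22,23,24,25,26,27,28,29,30,31}

Answer: 7 steps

z: 2,3,0,1,4,5,0,1,2,3,0,1,2,3,0,1,2,3,0,1,2,3,0,1,2,3,0,1,2,3,0,1
x: -7,-7,-7,-7,-7,-7,-7,-7,-7,-7,-7,-7,-7,-7,-7,-7,-7,-7,-7,-7,-7,-7,-7,-7,-7,-7,-7,-7,-7,-7,-7,-7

steps = 7; useful = 190; efficiency = 190/224 = 95/112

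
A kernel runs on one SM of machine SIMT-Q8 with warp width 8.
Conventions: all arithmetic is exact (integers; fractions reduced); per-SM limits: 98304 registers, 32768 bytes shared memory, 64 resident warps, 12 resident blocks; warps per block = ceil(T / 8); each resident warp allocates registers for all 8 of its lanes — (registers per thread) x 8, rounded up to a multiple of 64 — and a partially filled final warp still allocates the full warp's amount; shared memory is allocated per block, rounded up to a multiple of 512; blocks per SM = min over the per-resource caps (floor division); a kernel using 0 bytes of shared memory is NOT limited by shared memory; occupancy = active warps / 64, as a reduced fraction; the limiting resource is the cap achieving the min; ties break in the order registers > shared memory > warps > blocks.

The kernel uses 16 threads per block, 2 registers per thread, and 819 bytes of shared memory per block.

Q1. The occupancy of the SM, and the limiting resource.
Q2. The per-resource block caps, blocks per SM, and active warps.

Answer: occupancy 3/8, limited by blocks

registers: 768 blocks
shared memory: 32 blocks
warps: 32 blocks
blocks: 12 blocks

Answer: 12 blocks, 24 active warps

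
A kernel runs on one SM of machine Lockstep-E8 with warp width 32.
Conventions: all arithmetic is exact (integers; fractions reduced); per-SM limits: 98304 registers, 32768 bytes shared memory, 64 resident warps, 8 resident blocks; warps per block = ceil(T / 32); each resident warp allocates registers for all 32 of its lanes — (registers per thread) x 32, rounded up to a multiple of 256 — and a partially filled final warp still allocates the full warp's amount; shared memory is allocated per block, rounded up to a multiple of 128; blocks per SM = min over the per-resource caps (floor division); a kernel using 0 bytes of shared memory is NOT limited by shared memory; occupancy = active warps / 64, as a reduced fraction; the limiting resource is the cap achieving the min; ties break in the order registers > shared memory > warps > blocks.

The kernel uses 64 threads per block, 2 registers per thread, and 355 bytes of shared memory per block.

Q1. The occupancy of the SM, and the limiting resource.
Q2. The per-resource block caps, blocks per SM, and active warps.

Answer: occupancy 1/4, limited by blocks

registers: 192 blocks
shared memory: 85 blocks
warps: 32 blocks
blocks: 8 blocks

Answer: 8 blocks, 16 active warps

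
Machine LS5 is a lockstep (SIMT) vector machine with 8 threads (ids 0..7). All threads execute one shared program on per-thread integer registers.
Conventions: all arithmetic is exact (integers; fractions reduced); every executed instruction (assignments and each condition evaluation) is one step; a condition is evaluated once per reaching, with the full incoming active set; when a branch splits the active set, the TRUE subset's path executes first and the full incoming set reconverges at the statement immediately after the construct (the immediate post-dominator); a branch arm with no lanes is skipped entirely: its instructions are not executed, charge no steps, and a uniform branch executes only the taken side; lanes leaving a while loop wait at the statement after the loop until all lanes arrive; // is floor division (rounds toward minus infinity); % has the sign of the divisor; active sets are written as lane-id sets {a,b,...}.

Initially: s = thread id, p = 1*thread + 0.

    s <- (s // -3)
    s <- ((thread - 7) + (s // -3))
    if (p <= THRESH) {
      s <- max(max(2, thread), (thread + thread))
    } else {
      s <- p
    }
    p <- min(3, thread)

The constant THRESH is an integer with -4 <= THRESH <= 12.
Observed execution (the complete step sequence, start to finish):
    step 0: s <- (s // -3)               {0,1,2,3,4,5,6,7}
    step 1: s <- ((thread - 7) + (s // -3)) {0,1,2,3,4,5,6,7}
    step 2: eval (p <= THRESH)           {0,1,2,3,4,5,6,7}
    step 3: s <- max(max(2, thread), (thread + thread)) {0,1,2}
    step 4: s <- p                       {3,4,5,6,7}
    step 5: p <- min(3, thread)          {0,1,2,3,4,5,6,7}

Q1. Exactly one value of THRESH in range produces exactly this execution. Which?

Answer: THRESH = 2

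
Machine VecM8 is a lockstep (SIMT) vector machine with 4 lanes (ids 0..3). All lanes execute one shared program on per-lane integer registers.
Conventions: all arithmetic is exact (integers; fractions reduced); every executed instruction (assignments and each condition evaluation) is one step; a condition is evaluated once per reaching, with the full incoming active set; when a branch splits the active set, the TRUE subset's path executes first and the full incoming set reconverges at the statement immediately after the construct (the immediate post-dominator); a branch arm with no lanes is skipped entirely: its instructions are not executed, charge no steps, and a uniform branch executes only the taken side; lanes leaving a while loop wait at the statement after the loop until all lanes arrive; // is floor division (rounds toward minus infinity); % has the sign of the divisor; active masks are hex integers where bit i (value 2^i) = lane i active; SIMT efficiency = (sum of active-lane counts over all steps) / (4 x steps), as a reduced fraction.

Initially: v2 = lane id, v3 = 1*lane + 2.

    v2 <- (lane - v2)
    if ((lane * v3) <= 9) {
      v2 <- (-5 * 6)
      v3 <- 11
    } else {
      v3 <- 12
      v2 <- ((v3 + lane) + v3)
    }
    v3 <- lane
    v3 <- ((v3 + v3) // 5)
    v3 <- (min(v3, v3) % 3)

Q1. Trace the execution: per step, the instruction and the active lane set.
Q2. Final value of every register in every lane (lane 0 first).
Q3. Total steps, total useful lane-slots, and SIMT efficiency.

step 0: v2 <- (lane - v2)            0xf
step 1: eval ((lane * v3) <= 9)      0xf
step 2: v2 <- (-5 * 6)               0x7
step 3: v3 <- 11                     0x7
step 4: v3 <- 12                     0x8
step 5: v2 <- ((v3 + lane) + v3)     0x8
step 6: v3 <- lane                   0xf
step 7: v3 <- ((v3 + v3) // 5)       0xf
step 8: v3 <- (min(v3, v3) % 3)      0xf

Answer: 9 steps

v2: -30,-30,-30,27
v3: 0,0,0,1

steps = 9; useful = 28; efficiency = 28/36 = 7/9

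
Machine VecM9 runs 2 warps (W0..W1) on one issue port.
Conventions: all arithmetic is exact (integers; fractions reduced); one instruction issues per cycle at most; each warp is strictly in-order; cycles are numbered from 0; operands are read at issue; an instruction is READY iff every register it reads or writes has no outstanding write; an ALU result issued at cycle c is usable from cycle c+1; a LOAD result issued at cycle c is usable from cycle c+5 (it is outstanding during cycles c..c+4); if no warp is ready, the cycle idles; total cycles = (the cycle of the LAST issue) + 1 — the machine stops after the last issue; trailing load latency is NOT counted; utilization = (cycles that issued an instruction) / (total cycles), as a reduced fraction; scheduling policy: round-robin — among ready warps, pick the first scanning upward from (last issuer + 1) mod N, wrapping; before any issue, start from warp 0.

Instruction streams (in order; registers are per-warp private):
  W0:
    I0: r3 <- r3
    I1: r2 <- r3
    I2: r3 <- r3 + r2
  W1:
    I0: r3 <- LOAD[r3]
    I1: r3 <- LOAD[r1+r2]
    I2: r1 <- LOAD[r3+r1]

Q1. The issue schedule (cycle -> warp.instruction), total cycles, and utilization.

cycle 0: W0.I0
cycle 1: W1.I0
cycle 2: W0.I1
cycle 3: W0.I2
cycle 4: idle
cycle 5: idle
cycle 6: W1.I1
cycle 7: idle
cycle 8: idle
cycle 9: idle
cycle 10: idle
cycle 11: W1.I2

Answer: 12 cycles, utilization 1/2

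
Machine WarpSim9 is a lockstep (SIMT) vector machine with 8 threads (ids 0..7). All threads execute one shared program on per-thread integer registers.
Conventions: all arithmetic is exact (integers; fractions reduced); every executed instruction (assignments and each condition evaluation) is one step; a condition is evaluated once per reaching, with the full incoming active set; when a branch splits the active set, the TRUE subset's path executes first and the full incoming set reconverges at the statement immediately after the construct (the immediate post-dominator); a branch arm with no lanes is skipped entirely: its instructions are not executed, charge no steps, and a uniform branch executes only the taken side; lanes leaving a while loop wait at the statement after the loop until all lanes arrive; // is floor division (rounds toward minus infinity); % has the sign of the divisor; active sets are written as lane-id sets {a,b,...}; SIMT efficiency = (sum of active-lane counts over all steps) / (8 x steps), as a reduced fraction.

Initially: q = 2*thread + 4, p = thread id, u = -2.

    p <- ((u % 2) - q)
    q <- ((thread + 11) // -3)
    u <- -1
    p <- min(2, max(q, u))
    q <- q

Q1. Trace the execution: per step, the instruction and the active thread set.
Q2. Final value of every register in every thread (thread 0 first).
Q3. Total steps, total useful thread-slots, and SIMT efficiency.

step 0: p <- ((u % 2) - q)           {0,1,2,3,4,5,6,7}
step 1: q <- ((thread + 11) // -3)   {0,1,2,3,4,5,6,7}
step 2: u <- -1                      {0,1,2,3,4,5,6,7}
step 3: p <- min(2, max(q, u))       {0,1,2,3,4,5,6,7}
step 4: q <- q                       {0,1,2,3,4,5,6,7}

Answer: 5 steps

q: -4,-4,-5,-5,-5,-6,-6,-6
p: -1,-1,-1,-1,-1,-1,-1,-1
u: -1,-1,-1,-1,-1,-1,-1,-1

steps = 5; useful = 40; efficiency = 40/40 = 1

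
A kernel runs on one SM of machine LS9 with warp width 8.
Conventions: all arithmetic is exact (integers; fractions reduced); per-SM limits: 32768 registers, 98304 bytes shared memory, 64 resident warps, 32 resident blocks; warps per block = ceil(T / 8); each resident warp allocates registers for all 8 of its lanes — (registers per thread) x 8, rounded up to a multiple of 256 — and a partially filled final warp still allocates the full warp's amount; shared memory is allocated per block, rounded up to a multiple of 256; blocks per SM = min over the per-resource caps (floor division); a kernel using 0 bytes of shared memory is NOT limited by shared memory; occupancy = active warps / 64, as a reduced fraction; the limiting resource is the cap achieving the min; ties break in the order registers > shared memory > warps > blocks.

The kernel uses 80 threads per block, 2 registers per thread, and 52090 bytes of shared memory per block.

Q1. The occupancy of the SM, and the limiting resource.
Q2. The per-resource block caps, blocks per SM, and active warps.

Answer: occupancy 5/32, limited by shared memory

registers: 12 blocks
shared memory: 1 block
warps: 6 blocks
blocks: 32 blocks

Answer: 1 block, 10 active warps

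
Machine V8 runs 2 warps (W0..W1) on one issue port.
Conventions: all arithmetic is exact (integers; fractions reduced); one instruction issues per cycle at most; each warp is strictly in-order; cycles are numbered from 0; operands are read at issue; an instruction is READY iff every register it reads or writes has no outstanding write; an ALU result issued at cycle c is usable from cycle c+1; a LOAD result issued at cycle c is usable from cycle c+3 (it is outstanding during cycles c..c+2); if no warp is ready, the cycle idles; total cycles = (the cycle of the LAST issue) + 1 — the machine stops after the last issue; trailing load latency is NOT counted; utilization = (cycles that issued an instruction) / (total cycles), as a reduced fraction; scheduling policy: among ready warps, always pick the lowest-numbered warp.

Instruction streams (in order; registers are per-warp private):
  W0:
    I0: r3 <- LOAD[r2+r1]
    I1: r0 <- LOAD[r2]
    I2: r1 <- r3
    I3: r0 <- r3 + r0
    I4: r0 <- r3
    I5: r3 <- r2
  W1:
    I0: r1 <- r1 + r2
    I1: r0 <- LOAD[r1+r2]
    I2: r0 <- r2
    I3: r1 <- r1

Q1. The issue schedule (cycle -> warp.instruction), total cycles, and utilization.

cycle 0: W0.I0
cycle 1: W0.I1
cycle 2: W1.I0
cycle 3: W0.I2
cycle 4: W0.I3
cycle 5: W0.I4
cycle 6: W0.I5
cycle 7: W1.I1
cycle 8: idle
cycle 9: idle
cycle 10: W1.I2
cycle 11: W1.I3

Answer: 12 cycles, utilization 5/6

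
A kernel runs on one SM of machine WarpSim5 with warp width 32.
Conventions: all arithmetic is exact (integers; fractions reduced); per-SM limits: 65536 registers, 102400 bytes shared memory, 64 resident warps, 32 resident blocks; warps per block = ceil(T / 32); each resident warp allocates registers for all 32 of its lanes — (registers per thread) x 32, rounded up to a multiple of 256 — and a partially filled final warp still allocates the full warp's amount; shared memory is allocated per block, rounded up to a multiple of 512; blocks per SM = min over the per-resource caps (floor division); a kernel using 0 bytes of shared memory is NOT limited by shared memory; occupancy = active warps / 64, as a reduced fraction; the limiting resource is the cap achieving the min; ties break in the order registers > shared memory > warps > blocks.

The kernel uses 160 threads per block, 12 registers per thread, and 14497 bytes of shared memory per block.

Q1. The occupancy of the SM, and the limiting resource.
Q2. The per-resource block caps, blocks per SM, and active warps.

Answer: occupancy 15/32, limited by shared memory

registers: 25 blocks
shared memory: 6 blocks
warps: 12 blocks
blocks: 32 blocks

Answer: 6 blocks, 30 active warps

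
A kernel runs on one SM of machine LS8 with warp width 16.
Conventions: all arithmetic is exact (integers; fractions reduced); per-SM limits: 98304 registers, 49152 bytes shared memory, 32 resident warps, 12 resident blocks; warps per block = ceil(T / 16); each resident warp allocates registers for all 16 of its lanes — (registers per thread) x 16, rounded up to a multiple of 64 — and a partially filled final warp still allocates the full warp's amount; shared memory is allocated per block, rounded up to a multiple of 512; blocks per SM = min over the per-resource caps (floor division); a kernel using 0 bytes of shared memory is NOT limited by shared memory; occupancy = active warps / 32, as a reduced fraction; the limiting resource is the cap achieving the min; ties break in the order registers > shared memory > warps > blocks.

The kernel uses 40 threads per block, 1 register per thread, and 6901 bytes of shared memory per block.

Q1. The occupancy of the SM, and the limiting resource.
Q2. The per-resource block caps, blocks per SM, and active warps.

Answer: occupancy 9/16, limited by shared memory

registers: 512 blocks
shared memory: 6 blocks
warps: 10 blocks
blocks: 12 blocks

Answer: 6 blocks, 18 active warps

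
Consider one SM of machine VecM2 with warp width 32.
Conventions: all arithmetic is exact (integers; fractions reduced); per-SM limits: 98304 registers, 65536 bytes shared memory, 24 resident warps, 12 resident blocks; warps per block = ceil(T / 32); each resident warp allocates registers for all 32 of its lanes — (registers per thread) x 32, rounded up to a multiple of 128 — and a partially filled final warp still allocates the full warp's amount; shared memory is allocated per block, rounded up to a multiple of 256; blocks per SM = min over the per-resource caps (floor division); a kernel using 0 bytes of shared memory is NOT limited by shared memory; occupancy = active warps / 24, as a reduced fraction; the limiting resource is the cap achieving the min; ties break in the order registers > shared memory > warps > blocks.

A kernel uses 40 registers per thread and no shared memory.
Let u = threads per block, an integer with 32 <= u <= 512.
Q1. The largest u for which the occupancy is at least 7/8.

Answer: u = 384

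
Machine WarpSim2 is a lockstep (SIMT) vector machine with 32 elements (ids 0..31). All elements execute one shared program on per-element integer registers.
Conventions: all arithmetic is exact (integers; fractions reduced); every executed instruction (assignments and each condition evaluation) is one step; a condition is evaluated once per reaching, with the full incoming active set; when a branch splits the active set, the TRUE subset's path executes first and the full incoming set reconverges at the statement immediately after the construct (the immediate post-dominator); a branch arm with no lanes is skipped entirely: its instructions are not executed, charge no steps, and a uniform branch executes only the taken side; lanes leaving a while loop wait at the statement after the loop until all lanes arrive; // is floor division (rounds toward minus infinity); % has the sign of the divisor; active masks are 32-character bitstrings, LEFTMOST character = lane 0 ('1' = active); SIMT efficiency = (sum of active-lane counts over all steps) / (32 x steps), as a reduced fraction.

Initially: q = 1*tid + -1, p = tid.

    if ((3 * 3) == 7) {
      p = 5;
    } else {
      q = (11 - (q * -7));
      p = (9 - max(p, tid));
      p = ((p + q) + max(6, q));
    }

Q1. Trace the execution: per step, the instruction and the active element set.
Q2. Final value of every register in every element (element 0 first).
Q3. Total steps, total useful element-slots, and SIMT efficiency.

step 0: eval ((3 * 3) == 7)          11111111111111111111111111111111
step 1: q <- (11 - (q * -7))         11111111111111111111111111111111
step 2: p <- (9 - max(p, tid))       11111111111111111111111111111111
step 3: p <- ((p + q) + max(6, q))   11111111111111111111111111111111

Answer: 4 steps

q: 4,11,18,25,32,39,46,53,60,67,74,81,88,95,102,109,116,123,130,137,144,151,158,165,172,179,186,193,200,207,214,221
p: 19,30,43,56,69,82,95,108,121,134,147,160,173,186,199,212,225,238,251,264,277,290,303,316,329,342,355,368,381,394,407,420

steps = 4; useful = 128; efficiency = 128/128 = 1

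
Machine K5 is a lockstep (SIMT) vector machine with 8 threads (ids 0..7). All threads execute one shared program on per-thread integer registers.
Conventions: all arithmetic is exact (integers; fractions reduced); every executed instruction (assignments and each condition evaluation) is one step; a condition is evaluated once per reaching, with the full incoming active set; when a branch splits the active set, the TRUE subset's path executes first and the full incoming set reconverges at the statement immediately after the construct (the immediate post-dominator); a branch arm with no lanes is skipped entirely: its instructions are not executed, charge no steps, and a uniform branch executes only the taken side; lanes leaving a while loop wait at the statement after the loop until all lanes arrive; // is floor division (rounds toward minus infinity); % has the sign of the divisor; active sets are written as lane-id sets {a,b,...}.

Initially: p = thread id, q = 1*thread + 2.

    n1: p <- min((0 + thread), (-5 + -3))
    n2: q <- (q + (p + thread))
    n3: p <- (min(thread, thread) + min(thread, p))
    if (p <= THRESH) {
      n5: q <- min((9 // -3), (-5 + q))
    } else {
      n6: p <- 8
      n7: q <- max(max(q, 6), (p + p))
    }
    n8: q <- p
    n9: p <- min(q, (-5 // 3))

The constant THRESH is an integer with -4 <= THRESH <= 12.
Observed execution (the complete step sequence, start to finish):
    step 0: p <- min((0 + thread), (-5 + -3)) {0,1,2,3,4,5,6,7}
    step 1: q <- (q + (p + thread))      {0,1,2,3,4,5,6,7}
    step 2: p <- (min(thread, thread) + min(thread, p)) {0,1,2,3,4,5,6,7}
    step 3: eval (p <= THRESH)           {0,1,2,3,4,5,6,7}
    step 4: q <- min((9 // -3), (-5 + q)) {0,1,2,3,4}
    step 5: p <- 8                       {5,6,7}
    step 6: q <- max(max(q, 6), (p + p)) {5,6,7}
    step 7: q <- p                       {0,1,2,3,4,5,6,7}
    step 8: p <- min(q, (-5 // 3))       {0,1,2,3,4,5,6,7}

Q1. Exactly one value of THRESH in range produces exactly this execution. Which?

Answer: THRESH = -4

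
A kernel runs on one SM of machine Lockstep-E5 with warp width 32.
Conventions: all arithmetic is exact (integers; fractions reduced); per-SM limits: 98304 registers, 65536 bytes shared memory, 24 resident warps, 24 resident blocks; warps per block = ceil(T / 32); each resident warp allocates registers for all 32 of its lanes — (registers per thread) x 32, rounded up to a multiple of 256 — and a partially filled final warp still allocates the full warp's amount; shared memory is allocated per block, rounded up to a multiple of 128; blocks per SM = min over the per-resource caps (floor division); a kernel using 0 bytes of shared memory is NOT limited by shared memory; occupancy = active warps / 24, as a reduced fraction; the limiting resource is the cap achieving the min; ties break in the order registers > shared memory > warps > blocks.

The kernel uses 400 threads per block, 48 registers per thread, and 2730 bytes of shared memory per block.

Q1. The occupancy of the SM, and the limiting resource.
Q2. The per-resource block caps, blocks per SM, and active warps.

Answer: occupancy 13/24, limited by warps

registers: 4 blocks
shared memory: 23 blocks
warps: 1 block
blocks: 24 blocks

Answer: 1 block, 13 active warps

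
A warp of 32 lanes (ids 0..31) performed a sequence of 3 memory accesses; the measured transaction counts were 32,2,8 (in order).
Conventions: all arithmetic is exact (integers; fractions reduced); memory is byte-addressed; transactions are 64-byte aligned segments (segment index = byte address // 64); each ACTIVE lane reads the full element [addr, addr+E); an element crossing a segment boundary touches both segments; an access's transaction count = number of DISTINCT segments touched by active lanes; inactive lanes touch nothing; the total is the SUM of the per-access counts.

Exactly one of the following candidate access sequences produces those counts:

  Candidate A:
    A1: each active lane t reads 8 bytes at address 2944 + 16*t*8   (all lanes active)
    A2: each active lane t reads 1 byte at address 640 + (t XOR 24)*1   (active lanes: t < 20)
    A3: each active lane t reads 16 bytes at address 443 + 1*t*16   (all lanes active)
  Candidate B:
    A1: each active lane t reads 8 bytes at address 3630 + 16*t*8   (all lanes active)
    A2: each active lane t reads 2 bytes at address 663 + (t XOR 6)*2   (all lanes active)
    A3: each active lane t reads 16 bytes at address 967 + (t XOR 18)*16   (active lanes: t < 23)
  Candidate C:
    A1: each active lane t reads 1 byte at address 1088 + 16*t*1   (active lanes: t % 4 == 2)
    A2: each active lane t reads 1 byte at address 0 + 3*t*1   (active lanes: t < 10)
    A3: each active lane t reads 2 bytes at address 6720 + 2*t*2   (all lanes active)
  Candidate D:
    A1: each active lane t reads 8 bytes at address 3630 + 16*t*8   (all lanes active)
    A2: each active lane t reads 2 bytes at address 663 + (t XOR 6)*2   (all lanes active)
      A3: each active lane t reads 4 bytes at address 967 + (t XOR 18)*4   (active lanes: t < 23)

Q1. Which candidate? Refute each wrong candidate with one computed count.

A: A2 gives 1 transaction, not 2
C: A1 gives 8 transactions, not 32
D: A3 gives 3 transactions, not 8
B: all counts match (32,2,8)

Answer: B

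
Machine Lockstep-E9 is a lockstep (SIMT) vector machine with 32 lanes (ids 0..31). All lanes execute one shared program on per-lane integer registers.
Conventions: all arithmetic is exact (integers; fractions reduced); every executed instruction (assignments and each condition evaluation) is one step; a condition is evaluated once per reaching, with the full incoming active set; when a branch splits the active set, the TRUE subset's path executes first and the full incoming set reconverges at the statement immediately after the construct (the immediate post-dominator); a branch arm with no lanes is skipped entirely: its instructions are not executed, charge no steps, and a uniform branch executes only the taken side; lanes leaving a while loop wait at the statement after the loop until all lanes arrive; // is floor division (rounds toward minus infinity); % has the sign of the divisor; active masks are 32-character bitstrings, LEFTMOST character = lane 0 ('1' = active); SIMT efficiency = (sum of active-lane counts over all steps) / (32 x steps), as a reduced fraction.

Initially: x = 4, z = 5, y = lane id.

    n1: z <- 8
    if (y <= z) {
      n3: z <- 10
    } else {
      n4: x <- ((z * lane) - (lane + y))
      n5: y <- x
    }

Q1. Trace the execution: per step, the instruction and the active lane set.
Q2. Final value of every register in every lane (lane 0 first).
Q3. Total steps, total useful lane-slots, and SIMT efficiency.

step 0: z <- 8                       11111111111111111111111111111111
step 1: eval (y <= z)                11111111111111111111111111111111
step 2: z <- 10                      11111111100000000000000000000000
step 3: x <- ((z * lane) - (lane + y)) 00000000011111111111111111111111
step 4: y <- x                       00000000011111111111111111111111

Answer: 5 steps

x: 4,4,4,4,4,4,4,4,4,54,60,66,72,78,84,90,96,102,108,114,120,126,132,138,144,150,156,162,168,174,180,186
z: 10,10,10,10,10,10,10,10,10,8,8,8,8,8,8,8,8,8,8,8,8,8,8,8,8,8,8,8,8,8,8,8
y: 0,1,2,3,4,5,6,7,8,54,60,66,72,78,84,90,96,102,108,114,120,126,132,138,144,150,156,162,168,174,180,186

steps = 5; useful = 119; efficiency = 119/160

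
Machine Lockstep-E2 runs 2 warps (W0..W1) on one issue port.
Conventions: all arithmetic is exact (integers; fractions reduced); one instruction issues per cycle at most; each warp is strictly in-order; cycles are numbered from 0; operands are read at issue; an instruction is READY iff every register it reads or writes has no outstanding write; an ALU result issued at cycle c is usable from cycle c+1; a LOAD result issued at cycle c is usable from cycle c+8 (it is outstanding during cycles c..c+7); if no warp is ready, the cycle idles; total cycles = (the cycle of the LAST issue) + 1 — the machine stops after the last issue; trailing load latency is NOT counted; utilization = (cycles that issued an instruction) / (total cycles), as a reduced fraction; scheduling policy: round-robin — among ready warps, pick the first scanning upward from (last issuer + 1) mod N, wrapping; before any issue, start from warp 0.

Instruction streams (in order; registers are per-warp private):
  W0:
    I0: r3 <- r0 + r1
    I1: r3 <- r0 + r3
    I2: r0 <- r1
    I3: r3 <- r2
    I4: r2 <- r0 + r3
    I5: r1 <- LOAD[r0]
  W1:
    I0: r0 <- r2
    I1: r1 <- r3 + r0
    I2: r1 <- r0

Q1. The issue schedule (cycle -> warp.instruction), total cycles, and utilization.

cycle 0: W0.I0
cycle 1: W1.I0
cycle 2: W0.I1
cycle 3: W1.I1
cycle 4: W0.I2
cycle 5: W1.I2
cycle 6: W0.I3
cycle 7: W0.I4
cycle 8: W0.I5

Answer: 9 cycles, utilization 1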